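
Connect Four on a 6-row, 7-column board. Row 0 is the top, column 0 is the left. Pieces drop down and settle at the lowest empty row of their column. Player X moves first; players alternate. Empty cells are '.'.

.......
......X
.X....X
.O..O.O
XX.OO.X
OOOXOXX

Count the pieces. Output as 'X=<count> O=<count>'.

X=9 O=9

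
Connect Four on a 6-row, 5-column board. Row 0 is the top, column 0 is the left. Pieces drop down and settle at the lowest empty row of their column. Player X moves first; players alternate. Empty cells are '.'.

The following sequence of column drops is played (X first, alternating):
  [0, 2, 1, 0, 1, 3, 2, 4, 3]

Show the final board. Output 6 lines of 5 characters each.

Answer: .....
.....
.....
.....
OXXX.
XXOOO

Derivation:
Move 1: X drops in col 0, lands at row 5
Move 2: O drops in col 2, lands at row 5
Move 3: X drops in col 1, lands at row 5
Move 4: O drops in col 0, lands at row 4
Move 5: X drops in col 1, lands at row 4
Move 6: O drops in col 3, lands at row 5
Move 7: X drops in col 2, lands at row 4
Move 8: O drops in col 4, lands at row 5
Move 9: X drops in col 3, lands at row 4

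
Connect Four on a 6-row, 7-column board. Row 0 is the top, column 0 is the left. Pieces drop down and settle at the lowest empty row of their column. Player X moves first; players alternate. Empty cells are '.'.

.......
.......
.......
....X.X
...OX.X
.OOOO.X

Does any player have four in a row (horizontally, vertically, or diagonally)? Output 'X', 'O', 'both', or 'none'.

O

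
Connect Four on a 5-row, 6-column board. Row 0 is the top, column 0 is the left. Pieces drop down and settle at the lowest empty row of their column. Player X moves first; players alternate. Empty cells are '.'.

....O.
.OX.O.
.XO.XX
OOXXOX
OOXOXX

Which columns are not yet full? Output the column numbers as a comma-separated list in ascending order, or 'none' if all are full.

col 0: top cell = '.' → open
col 1: top cell = '.' → open
col 2: top cell = '.' → open
col 3: top cell = '.' → open
col 4: top cell = 'O' → FULL
col 5: top cell = '.' → open

Answer: 0,1,2,3,5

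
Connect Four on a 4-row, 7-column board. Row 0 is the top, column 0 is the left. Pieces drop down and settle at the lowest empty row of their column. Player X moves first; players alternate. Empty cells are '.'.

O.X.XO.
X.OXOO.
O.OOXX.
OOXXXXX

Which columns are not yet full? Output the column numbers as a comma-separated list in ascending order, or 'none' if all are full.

Answer: 1,3,6

Derivation:
col 0: top cell = 'O' → FULL
col 1: top cell = '.' → open
col 2: top cell = 'X' → FULL
col 3: top cell = '.' → open
col 4: top cell = 'X' → FULL
col 5: top cell = 'O' → FULL
col 6: top cell = '.' → open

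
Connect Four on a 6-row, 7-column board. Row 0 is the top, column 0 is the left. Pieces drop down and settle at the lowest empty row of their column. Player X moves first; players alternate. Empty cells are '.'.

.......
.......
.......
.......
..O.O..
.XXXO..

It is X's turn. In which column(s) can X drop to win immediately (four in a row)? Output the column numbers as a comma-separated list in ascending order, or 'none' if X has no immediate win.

Answer: 0

Derivation:
col 0: drop X → WIN!
col 1: drop X → no win
col 2: drop X → no win
col 3: drop X → no win
col 4: drop X → no win
col 5: drop X → no win
col 6: drop X → no win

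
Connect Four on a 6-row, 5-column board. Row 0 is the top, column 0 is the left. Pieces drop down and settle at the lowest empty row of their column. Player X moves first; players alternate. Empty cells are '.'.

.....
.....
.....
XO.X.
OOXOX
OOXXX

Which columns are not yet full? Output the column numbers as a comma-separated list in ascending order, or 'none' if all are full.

col 0: top cell = '.' → open
col 1: top cell = '.' → open
col 2: top cell = '.' → open
col 3: top cell = '.' → open
col 4: top cell = '.' → open

Answer: 0,1,2,3,4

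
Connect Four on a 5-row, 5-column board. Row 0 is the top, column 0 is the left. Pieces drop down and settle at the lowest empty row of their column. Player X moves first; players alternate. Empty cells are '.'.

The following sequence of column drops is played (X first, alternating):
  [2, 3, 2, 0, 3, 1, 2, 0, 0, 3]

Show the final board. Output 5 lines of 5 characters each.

Move 1: X drops in col 2, lands at row 4
Move 2: O drops in col 3, lands at row 4
Move 3: X drops in col 2, lands at row 3
Move 4: O drops in col 0, lands at row 4
Move 5: X drops in col 3, lands at row 3
Move 6: O drops in col 1, lands at row 4
Move 7: X drops in col 2, lands at row 2
Move 8: O drops in col 0, lands at row 3
Move 9: X drops in col 0, lands at row 2
Move 10: O drops in col 3, lands at row 2

Answer: .....
.....
X.XO.
O.XX.
OOXO.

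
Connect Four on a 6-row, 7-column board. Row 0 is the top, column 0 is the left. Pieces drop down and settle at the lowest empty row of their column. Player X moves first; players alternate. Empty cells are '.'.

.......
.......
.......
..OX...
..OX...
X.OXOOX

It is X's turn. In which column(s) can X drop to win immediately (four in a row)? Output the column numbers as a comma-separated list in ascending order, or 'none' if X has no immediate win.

col 0: drop X → no win
col 1: drop X → no win
col 2: drop X → no win
col 3: drop X → WIN!
col 4: drop X → no win
col 5: drop X → no win
col 6: drop X → no win

Answer: 3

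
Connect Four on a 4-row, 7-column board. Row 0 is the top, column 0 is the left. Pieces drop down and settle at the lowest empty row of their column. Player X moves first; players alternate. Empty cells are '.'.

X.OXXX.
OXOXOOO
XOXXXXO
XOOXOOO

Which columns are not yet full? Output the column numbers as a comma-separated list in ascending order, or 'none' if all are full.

Answer: 1,6

Derivation:
col 0: top cell = 'X' → FULL
col 1: top cell = '.' → open
col 2: top cell = 'O' → FULL
col 3: top cell = 'X' → FULL
col 4: top cell = 'X' → FULL
col 5: top cell = 'X' → FULL
col 6: top cell = '.' → open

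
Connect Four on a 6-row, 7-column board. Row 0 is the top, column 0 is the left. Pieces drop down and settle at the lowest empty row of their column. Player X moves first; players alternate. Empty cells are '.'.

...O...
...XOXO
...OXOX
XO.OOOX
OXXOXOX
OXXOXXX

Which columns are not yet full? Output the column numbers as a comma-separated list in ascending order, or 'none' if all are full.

col 0: top cell = '.' → open
col 1: top cell = '.' → open
col 2: top cell = '.' → open
col 3: top cell = 'O' → FULL
col 4: top cell = '.' → open
col 5: top cell = '.' → open
col 6: top cell = '.' → open

Answer: 0,1,2,4,5,6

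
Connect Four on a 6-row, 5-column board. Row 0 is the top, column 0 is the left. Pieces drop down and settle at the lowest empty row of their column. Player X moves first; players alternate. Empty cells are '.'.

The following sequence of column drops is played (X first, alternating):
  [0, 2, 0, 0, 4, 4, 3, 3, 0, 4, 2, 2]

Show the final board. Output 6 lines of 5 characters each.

Move 1: X drops in col 0, lands at row 5
Move 2: O drops in col 2, lands at row 5
Move 3: X drops in col 0, lands at row 4
Move 4: O drops in col 0, lands at row 3
Move 5: X drops in col 4, lands at row 5
Move 6: O drops in col 4, lands at row 4
Move 7: X drops in col 3, lands at row 5
Move 8: O drops in col 3, lands at row 4
Move 9: X drops in col 0, lands at row 2
Move 10: O drops in col 4, lands at row 3
Move 11: X drops in col 2, lands at row 4
Move 12: O drops in col 2, lands at row 3

Answer: .....
.....
X....
O.O.O
X.XOO
X.OXX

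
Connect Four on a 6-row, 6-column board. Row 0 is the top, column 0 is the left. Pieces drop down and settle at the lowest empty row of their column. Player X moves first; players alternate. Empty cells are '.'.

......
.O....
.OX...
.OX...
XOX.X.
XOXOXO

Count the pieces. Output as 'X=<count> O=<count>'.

X=8 O=7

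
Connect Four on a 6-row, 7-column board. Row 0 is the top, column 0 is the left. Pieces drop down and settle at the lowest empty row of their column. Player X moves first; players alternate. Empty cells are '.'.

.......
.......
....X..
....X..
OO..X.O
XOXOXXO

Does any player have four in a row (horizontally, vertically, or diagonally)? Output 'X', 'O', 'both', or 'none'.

X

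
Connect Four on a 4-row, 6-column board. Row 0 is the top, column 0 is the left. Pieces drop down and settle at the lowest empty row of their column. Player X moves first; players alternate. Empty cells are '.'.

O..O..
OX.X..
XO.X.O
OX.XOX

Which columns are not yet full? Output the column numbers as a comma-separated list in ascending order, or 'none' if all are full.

Answer: 1,2,4,5

Derivation:
col 0: top cell = 'O' → FULL
col 1: top cell = '.' → open
col 2: top cell = '.' → open
col 3: top cell = 'O' → FULL
col 4: top cell = '.' → open
col 5: top cell = '.' → open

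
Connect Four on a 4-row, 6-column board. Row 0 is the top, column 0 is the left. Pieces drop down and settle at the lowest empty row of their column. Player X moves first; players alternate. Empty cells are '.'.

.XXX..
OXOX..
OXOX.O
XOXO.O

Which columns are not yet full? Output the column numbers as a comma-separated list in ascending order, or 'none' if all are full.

Answer: 0,4,5

Derivation:
col 0: top cell = '.' → open
col 1: top cell = 'X' → FULL
col 2: top cell = 'X' → FULL
col 3: top cell = 'X' → FULL
col 4: top cell = '.' → open
col 5: top cell = '.' → open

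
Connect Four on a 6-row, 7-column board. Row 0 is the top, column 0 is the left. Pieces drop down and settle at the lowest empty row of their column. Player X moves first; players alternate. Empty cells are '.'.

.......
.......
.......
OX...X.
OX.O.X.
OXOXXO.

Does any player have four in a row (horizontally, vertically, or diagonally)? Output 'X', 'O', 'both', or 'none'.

none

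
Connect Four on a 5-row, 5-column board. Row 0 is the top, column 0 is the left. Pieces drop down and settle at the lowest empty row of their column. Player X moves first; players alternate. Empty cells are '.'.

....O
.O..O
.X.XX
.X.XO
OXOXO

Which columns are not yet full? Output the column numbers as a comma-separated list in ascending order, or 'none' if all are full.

col 0: top cell = '.' → open
col 1: top cell = '.' → open
col 2: top cell = '.' → open
col 3: top cell = '.' → open
col 4: top cell = 'O' → FULL

Answer: 0,1,2,3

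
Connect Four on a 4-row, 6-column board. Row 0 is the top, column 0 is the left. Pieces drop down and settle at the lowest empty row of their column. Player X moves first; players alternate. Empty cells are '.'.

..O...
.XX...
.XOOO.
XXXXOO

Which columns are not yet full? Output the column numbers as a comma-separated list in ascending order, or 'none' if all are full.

Answer: 0,1,3,4,5

Derivation:
col 0: top cell = '.' → open
col 1: top cell = '.' → open
col 2: top cell = 'O' → FULL
col 3: top cell = '.' → open
col 4: top cell = '.' → open
col 5: top cell = '.' → open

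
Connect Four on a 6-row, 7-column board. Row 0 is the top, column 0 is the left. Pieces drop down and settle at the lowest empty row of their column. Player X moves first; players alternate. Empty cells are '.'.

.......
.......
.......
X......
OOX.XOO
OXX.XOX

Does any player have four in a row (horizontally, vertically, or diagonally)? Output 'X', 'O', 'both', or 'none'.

none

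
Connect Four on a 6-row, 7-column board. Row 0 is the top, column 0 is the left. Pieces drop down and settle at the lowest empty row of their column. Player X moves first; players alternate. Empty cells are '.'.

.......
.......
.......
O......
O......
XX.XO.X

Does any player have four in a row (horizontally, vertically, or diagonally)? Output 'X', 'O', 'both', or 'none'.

none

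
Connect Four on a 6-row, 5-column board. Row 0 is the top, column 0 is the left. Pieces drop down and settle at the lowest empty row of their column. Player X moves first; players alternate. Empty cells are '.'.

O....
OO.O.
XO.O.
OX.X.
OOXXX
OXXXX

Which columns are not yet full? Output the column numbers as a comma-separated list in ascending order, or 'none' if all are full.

Answer: 1,2,3,4

Derivation:
col 0: top cell = 'O' → FULL
col 1: top cell = '.' → open
col 2: top cell = '.' → open
col 3: top cell = '.' → open
col 4: top cell = '.' → open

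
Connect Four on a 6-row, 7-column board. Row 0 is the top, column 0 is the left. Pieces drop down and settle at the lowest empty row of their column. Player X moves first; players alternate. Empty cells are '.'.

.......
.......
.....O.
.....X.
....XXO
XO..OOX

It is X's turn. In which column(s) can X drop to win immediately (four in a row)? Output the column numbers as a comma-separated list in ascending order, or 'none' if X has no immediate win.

col 0: drop X → no win
col 1: drop X → no win
col 2: drop X → no win
col 3: drop X → no win
col 4: drop X → no win
col 5: drop X → no win
col 6: drop X → no win

Answer: none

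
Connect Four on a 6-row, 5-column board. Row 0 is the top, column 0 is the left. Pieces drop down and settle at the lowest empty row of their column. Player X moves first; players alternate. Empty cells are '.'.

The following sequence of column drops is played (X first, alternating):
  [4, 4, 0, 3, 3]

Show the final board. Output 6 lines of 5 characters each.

Move 1: X drops in col 4, lands at row 5
Move 2: O drops in col 4, lands at row 4
Move 3: X drops in col 0, lands at row 5
Move 4: O drops in col 3, lands at row 5
Move 5: X drops in col 3, lands at row 4

Answer: .....
.....
.....
.....
...XO
X..OX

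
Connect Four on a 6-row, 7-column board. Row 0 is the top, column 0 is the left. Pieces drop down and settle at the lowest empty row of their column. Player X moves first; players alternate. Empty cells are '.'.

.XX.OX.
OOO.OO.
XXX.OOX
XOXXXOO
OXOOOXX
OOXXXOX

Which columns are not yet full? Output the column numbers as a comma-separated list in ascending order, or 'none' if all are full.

Answer: 0,3,6

Derivation:
col 0: top cell = '.' → open
col 1: top cell = 'X' → FULL
col 2: top cell = 'X' → FULL
col 3: top cell = '.' → open
col 4: top cell = 'O' → FULL
col 5: top cell = 'X' → FULL
col 6: top cell = '.' → open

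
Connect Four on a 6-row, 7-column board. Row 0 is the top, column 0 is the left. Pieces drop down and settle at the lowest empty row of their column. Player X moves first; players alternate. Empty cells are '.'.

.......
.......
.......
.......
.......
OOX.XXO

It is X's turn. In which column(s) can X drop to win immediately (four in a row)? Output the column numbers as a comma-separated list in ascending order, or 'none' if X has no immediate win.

Answer: 3

Derivation:
col 0: drop X → no win
col 1: drop X → no win
col 2: drop X → no win
col 3: drop X → WIN!
col 4: drop X → no win
col 5: drop X → no win
col 6: drop X → no win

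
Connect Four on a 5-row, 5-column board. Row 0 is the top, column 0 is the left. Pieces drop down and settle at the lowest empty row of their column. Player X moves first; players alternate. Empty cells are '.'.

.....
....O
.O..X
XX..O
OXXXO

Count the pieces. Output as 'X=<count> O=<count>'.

X=6 O=5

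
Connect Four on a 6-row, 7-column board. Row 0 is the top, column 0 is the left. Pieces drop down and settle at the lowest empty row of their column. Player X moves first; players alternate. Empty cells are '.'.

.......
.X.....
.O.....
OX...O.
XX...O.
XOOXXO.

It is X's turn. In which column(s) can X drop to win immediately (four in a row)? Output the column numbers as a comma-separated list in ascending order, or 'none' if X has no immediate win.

Answer: none

Derivation:
col 0: drop X → no win
col 1: drop X → no win
col 2: drop X → no win
col 3: drop X → no win
col 4: drop X → no win
col 5: drop X → no win
col 6: drop X → no win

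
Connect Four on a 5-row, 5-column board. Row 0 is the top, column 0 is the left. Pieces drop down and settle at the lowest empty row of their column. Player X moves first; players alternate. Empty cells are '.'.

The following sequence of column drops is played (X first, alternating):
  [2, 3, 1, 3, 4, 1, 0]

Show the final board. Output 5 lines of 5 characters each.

Move 1: X drops in col 2, lands at row 4
Move 2: O drops in col 3, lands at row 4
Move 3: X drops in col 1, lands at row 4
Move 4: O drops in col 3, lands at row 3
Move 5: X drops in col 4, lands at row 4
Move 6: O drops in col 1, lands at row 3
Move 7: X drops in col 0, lands at row 4

Answer: .....
.....
.....
.O.O.
XXXOX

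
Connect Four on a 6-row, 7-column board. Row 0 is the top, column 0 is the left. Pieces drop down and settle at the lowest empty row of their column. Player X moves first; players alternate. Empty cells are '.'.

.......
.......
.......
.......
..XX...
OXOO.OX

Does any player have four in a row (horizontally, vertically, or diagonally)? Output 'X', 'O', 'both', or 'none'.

none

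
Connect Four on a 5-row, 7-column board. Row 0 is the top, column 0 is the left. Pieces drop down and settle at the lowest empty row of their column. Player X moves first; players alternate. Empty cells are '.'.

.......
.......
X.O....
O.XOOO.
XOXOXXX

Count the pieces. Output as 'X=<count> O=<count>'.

X=7 O=7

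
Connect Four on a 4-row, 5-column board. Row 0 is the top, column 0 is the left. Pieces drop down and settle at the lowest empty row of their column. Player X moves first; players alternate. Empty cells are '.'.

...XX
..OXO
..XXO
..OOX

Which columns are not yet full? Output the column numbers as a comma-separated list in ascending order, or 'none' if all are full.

col 0: top cell = '.' → open
col 1: top cell = '.' → open
col 2: top cell = '.' → open
col 3: top cell = 'X' → FULL
col 4: top cell = 'X' → FULL

Answer: 0,1,2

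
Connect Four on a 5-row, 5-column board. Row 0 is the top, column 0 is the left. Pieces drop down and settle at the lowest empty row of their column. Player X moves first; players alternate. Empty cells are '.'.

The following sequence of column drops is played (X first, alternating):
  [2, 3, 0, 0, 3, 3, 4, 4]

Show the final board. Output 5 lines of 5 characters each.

Move 1: X drops in col 2, lands at row 4
Move 2: O drops in col 3, lands at row 4
Move 3: X drops in col 0, lands at row 4
Move 4: O drops in col 0, lands at row 3
Move 5: X drops in col 3, lands at row 3
Move 6: O drops in col 3, lands at row 2
Move 7: X drops in col 4, lands at row 4
Move 8: O drops in col 4, lands at row 3

Answer: .....
.....
...O.
O..XO
X.XOX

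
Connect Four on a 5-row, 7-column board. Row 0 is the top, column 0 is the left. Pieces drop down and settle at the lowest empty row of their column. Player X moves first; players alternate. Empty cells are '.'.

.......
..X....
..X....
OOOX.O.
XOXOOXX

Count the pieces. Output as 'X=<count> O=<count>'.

X=7 O=7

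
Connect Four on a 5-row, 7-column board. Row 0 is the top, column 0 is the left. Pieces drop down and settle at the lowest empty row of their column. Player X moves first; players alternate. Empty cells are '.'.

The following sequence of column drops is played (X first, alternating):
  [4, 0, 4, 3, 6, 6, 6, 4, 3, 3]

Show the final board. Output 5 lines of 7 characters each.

Move 1: X drops in col 4, lands at row 4
Move 2: O drops in col 0, lands at row 4
Move 3: X drops in col 4, lands at row 3
Move 4: O drops in col 3, lands at row 4
Move 5: X drops in col 6, lands at row 4
Move 6: O drops in col 6, lands at row 3
Move 7: X drops in col 6, lands at row 2
Move 8: O drops in col 4, lands at row 2
Move 9: X drops in col 3, lands at row 3
Move 10: O drops in col 3, lands at row 2

Answer: .......
.......
...OO.X
...XX.O
O..OX.X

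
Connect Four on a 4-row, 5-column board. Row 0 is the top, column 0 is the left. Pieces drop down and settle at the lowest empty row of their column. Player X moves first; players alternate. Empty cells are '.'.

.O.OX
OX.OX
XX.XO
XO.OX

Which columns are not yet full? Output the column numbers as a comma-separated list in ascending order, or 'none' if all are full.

col 0: top cell = '.' → open
col 1: top cell = 'O' → FULL
col 2: top cell = '.' → open
col 3: top cell = 'O' → FULL
col 4: top cell = 'X' → FULL

Answer: 0,2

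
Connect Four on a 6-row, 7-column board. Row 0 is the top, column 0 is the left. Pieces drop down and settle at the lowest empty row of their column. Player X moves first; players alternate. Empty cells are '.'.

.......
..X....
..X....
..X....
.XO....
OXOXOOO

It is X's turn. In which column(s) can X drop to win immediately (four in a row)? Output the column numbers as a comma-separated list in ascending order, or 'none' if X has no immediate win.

col 0: drop X → no win
col 1: drop X → no win
col 2: drop X → WIN!
col 3: drop X → no win
col 4: drop X → no win
col 5: drop X → no win
col 6: drop X → no win

Answer: 2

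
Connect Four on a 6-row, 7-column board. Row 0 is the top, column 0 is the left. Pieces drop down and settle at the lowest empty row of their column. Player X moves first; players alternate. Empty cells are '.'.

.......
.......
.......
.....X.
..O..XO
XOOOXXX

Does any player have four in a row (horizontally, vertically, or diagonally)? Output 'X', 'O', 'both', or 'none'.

none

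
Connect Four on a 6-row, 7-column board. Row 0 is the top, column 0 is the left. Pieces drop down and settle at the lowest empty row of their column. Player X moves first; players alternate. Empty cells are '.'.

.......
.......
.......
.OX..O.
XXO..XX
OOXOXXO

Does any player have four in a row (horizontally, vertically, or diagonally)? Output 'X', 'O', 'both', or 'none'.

none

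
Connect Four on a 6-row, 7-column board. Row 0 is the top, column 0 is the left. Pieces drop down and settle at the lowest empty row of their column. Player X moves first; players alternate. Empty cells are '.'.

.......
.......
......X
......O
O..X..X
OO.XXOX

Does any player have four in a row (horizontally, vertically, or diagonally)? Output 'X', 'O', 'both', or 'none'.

none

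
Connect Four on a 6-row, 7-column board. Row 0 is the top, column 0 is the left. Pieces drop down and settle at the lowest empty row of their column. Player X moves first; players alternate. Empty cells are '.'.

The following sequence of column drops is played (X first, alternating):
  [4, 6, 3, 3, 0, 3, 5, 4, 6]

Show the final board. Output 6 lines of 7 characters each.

Answer: .......
.......
.......
...O...
...OO.X
X..XXXO

Derivation:
Move 1: X drops in col 4, lands at row 5
Move 2: O drops in col 6, lands at row 5
Move 3: X drops in col 3, lands at row 5
Move 4: O drops in col 3, lands at row 4
Move 5: X drops in col 0, lands at row 5
Move 6: O drops in col 3, lands at row 3
Move 7: X drops in col 5, lands at row 5
Move 8: O drops in col 4, lands at row 4
Move 9: X drops in col 6, lands at row 4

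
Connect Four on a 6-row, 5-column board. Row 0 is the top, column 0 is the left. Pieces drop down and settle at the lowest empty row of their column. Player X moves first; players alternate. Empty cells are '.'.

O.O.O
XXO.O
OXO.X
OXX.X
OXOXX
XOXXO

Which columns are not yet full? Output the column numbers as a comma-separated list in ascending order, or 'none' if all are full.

Answer: 1,3

Derivation:
col 0: top cell = 'O' → FULL
col 1: top cell = '.' → open
col 2: top cell = 'O' → FULL
col 3: top cell = '.' → open
col 4: top cell = 'O' → FULL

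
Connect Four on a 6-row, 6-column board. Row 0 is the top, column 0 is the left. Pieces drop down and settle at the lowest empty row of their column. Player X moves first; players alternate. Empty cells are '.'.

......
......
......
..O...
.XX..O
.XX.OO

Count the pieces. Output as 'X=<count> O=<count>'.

X=4 O=4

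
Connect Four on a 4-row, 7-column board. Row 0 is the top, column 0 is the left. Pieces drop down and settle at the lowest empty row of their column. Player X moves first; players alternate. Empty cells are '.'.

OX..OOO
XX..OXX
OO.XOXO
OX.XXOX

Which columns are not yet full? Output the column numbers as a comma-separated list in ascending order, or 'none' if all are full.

col 0: top cell = 'O' → FULL
col 1: top cell = 'X' → FULL
col 2: top cell = '.' → open
col 3: top cell = '.' → open
col 4: top cell = 'O' → FULL
col 5: top cell = 'O' → FULL
col 6: top cell = 'O' → FULL

Answer: 2,3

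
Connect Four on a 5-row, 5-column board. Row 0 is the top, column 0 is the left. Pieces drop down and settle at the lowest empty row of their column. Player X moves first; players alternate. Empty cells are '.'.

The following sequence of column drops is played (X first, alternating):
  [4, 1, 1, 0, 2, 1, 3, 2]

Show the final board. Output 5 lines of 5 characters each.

Move 1: X drops in col 4, lands at row 4
Move 2: O drops in col 1, lands at row 4
Move 3: X drops in col 1, lands at row 3
Move 4: O drops in col 0, lands at row 4
Move 5: X drops in col 2, lands at row 4
Move 6: O drops in col 1, lands at row 2
Move 7: X drops in col 3, lands at row 4
Move 8: O drops in col 2, lands at row 3

Answer: .....
.....
.O...
.XO..
OOXXX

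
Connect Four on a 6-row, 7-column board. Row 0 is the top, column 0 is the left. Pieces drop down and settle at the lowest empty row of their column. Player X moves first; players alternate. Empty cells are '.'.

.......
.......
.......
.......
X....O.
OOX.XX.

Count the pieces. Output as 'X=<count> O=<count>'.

X=4 O=3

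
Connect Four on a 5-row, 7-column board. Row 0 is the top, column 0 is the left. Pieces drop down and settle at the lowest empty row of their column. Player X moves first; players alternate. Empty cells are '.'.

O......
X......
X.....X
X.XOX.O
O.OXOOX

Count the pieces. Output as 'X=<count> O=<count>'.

X=8 O=7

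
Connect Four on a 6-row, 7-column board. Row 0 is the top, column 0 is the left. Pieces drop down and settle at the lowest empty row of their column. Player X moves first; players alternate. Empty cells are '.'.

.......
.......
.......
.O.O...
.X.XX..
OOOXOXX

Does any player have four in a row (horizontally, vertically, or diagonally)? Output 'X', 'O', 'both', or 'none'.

none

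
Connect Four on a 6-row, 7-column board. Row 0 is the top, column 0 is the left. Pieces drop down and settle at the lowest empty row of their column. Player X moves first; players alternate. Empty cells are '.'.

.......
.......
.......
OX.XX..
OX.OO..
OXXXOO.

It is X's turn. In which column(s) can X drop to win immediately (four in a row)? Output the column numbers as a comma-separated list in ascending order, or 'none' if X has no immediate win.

col 0: drop X → no win
col 1: drop X → WIN!
col 2: drop X → no win
col 3: drop X → no win
col 4: drop X → no win
col 5: drop X → no win
col 6: drop X → no win

Answer: 1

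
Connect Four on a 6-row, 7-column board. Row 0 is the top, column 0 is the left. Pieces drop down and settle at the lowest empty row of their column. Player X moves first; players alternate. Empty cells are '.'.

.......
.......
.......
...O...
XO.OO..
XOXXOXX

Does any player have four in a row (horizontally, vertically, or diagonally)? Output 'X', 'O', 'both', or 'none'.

none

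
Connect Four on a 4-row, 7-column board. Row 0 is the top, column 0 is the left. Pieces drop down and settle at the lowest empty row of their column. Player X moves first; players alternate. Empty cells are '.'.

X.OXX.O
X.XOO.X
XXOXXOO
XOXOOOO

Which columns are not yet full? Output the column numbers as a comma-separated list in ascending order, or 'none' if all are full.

Answer: 1,5

Derivation:
col 0: top cell = 'X' → FULL
col 1: top cell = '.' → open
col 2: top cell = 'O' → FULL
col 3: top cell = 'X' → FULL
col 4: top cell = 'X' → FULL
col 5: top cell = '.' → open
col 6: top cell = 'O' → FULL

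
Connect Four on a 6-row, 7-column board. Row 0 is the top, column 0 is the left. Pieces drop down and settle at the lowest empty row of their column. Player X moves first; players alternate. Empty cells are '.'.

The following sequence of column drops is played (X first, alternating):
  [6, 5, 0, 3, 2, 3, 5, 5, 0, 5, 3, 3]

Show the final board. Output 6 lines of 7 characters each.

Answer: .......
.......
...O.O.
...X.O.
X..O.X.
X.XO.OX

Derivation:
Move 1: X drops in col 6, lands at row 5
Move 2: O drops in col 5, lands at row 5
Move 3: X drops in col 0, lands at row 5
Move 4: O drops in col 3, lands at row 5
Move 5: X drops in col 2, lands at row 5
Move 6: O drops in col 3, lands at row 4
Move 7: X drops in col 5, lands at row 4
Move 8: O drops in col 5, lands at row 3
Move 9: X drops in col 0, lands at row 4
Move 10: O drops in col 5, lands at row 2
Move 11: X drops in col 3, lands at row 3
Move 12: O drops in col 3, lands at row 2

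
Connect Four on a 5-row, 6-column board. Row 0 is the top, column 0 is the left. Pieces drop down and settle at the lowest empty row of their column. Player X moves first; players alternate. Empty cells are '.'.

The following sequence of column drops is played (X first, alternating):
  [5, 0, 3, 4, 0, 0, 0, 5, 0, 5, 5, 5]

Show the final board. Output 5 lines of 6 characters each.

Answer: X....O
X....X
O....O
X....O
O..XOX

Derivation:
Move 1: X drops in col 5, lands at row 4
Move 2: O drops in col 0, lands at row 4
Move 3: X drops in col 3, lands at row 4
Move 4: O drops in col 4, lands at row 4
Move 5: X drops in col 0, lands at row 3
Move 6: O drops in col 0, lands at row 2
Move 7: X drops in col 0, lands at row 1
Move 8: O drops in col 5, lands at row 3
Move 9: X drops in col 0, lands at row 0
Move 10: O drops in col 5, lands at row 2
Move 11: X drops in col 5, lands at row 1
Move 12: O drops in col 5, lands at row 0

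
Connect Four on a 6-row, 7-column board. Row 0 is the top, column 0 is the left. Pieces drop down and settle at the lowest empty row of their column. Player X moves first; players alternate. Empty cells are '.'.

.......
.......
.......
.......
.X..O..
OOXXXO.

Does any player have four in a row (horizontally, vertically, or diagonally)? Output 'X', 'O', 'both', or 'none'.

none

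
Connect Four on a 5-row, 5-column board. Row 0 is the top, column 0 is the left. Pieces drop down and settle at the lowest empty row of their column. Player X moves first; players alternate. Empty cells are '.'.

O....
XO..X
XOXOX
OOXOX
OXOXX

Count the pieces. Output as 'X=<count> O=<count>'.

X=10 O=9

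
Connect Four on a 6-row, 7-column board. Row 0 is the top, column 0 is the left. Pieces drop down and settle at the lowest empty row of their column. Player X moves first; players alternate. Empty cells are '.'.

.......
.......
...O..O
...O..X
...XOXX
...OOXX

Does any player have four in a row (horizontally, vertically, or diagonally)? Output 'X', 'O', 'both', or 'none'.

none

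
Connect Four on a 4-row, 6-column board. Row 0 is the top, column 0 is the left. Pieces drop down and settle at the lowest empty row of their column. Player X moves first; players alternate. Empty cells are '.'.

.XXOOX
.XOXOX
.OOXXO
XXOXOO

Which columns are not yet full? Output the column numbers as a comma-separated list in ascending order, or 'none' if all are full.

Answer: 0

Derivation:
col 0: top cell = '.' → open
col 1: top cell = 'X' → FULL
col 2: top cell = 'X' → FULL
col 3: top cell = 'O' → FULL
col 4: top cell = 'O' → FULL
col 5: top cell = 'X' → FULL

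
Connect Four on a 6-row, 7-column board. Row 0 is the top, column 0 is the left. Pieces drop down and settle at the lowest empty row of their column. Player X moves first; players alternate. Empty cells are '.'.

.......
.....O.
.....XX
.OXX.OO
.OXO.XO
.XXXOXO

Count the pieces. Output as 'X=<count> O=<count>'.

X=10 O=9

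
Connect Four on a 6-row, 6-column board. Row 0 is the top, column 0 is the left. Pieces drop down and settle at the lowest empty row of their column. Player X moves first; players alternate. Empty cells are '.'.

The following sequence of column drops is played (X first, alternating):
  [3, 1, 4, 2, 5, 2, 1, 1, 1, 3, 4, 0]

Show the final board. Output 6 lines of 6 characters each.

Answer: ......
......
.X....
.O....
.XOOX.
OOOXXX

Derivation:
Move 1: X drops in col 3, lands at row 5
Move 2: O drops in col 1, lands at row 5
Move 3: X drops in col 4, lands at row 5
Move 4: O drops in col 2, lands at row 5
Move 5: X drops in col 5, lands at row 5
Move 6: O drops in col 2, lands at row 4
Move 7: X drops in col 1, lands at row 4
Move 8: O drops in col 1, lands at row 3
Move 9: X drops in col 1, lands at row 2
Move 10: O drops in col 3, lands at row 4
Move 11: X drops in col 4, lands at row 4
Move 12: O drops in col 0, lands at row 5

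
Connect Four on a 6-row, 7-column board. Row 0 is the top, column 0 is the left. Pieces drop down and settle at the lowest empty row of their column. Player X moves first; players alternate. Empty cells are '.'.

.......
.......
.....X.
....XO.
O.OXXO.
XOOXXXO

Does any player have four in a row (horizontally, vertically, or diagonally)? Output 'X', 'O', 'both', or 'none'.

none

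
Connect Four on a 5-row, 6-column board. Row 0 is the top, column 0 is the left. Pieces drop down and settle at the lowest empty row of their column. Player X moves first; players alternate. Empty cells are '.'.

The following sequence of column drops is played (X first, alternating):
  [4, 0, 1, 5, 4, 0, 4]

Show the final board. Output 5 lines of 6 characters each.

Move 1: X drops in col 4, lands at row 4
Move 2: O drops in col 0, lands at row 4
Move 3: X drops in col 1, lands at row 4
Move 4: O drops in col 5, lands at row 4
Move 5: X drops in col 4, lands at row 3
Move 6: O drops in col 0, lands at row 3
Move 7: X drops in col 4, lands at row 2

Answer: ......
......
....X.
O...X.
OX..XO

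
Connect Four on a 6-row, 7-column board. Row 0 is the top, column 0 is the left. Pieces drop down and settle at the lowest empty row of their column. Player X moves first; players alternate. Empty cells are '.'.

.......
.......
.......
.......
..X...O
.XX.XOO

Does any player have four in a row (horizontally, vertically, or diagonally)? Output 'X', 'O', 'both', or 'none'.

none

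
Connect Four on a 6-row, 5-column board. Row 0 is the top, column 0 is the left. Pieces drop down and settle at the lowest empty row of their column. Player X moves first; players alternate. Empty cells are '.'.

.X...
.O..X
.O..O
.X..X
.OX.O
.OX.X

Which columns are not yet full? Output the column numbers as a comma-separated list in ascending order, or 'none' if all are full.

col 0: top cell = '.' → open
col 1: top cell = 'X' → FULL
col 2: top cell = '.' → open
col 3: top cell = '.' → open
col 4: top cell = '.' → open

Answer: 0,2,3,4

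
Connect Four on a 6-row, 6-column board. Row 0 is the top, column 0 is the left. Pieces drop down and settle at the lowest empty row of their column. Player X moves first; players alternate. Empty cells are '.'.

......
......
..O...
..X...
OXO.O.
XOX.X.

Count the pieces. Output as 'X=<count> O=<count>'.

X=5 O=5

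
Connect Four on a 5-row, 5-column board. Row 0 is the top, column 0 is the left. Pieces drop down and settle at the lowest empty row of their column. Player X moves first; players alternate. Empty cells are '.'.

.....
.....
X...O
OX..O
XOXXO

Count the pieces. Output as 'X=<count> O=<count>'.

X=5 O=5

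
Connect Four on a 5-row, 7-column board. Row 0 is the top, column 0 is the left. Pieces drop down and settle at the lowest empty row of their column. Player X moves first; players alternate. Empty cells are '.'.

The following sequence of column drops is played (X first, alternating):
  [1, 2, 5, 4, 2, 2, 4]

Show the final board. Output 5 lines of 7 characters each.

Answer: .......
.......
..O....
..X.X..
.XO.OX.

Derivation:
Move 1: X drops in col 1, lands at row 4
Move 2: O drops in col 2, lands at row 4
Move 3: X drops in col 5, lands at row 4
Move 4: O drops in col 4, lands at row 4
Move 5: X drops in col 2, lands at row 3
Move 6: O drops in col 2, lands at row 2
Move 7: X drops in col 4, lands at row 3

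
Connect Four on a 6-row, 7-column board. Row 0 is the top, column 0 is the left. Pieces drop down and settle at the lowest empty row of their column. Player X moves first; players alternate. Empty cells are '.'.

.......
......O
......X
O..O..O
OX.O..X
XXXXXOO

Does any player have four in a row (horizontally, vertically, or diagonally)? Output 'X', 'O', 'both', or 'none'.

X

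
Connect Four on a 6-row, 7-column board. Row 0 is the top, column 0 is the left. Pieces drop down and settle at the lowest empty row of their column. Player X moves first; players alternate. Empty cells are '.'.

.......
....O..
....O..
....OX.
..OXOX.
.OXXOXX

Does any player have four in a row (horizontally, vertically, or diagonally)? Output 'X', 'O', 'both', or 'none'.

O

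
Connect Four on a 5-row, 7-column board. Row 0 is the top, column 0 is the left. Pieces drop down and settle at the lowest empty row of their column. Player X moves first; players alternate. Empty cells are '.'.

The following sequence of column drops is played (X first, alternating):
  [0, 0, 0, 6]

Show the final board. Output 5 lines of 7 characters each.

Answer: .......
.......
X......
O......
X.....O

Derivation:
Move 1: X drops in col 0, lands at row 4
Move 2: O drops in col 0, lands at row 3
Move 3: X drops in col 0, lands at row 2
Move 4: O drops in col 6, lands at row 4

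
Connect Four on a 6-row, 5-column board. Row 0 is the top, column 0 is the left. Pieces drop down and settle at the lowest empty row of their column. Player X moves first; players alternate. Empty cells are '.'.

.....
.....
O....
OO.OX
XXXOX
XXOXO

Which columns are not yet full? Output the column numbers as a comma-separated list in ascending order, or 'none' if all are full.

col 0: top cell = '.' → open
col 1: top cell = '.' → open
col 2: top cell = '.' → open
col 3: top cell = '.' → open
col 4: top cell = '.' → open

Answer: 0,1,2,3,4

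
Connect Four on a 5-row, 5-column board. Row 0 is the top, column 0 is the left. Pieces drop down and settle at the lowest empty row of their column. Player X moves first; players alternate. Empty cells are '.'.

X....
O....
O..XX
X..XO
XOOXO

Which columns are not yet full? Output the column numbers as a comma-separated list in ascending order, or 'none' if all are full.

Answer: 1,2,3,4

Derivation:
col 0: top cell = 'X' → FULL
col 1: top cell = '.' → open
col 2: top cell = '.' → open
col 3: top cell = '.' → open
col 4: top cell = '.' → open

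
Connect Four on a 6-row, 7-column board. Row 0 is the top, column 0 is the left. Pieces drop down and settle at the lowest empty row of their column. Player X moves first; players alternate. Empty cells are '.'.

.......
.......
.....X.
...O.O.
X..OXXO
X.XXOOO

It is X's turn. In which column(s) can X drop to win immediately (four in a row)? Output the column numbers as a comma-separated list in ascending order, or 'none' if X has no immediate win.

col 0: drop X → no win
col 1: drop X → WIN!
col 2: drop X → no win
col 3: drop X → no win
col 4: drop X → no win
col 5: drop X → no win
col 6: drop X → no win

Answer: 1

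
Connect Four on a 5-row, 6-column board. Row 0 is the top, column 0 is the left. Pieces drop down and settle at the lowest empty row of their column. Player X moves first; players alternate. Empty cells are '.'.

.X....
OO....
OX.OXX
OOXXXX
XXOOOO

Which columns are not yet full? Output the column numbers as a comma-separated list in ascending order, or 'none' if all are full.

col 0: top cell = '.' → open
col 1: top cell = 'X' → FULL
col 2: top cell = '.' → open
col 3: top cell = '.' → open
col 4: top cell = '.' → open
col 5: top cell = '.' → open

Answer: 0,2,3,4,5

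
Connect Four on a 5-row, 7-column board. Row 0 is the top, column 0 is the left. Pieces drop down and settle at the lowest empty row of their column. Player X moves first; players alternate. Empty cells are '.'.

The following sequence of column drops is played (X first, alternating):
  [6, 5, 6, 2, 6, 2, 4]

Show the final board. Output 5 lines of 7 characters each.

Move 1: X drops in col 6, lands at row 4
Move 2: O drops in col 5, lands at row 4
Move 3: X drops in col 6, lands at row 3
Move 4: O drops in col 2, lands at row 4
Move 5: X drops in col 6, lands at row 2
Move 6: O drops in col 2, lands at row 3
Move 7: X drops in col 4, lands at row 4

Answer: .......
.......
......X
..O...X
..O.XOX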